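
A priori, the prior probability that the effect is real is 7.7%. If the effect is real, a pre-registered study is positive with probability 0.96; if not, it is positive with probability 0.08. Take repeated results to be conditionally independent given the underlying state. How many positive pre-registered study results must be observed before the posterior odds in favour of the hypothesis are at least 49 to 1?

3

Prior odds: 0.077 ÷ 0.923 = 77/923.
Likelihood ratio of a positive = 0.96/0.08 = 12.
Target odds = 49.
Need (77/923) × 12ⁿ ≥ 49, i.e. 12ⁿ ≥ 6461/11.
12² = 144 falls short of 6461/11 but 12³ = 1728 reaches it, so n = 3.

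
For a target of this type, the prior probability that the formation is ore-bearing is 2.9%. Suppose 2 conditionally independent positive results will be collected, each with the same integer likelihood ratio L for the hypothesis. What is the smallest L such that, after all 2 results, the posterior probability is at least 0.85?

Prior odds = 0.029/0.971 = 29/971.
Target odds = 0.85/0.15 = 17/3.
Need L² ≥ 17/3 ÷ (29/971) = 16507/87.
13² = 169 < 16507/87 ≤ 196 = 14², so L = 14.

14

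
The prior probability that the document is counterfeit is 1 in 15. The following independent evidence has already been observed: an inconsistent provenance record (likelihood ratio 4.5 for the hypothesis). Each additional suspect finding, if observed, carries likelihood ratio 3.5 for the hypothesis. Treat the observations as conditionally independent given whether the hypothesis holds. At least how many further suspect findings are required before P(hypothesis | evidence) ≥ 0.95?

4

Prior odds = (1/15)/(14/15) = 1/14.
Bayes factor of the evidence already in hand = 4.5.
Odds after that evidence = (1/14) × 4.5 = 9/28.
Target odds = 0.95/0.05 = 19.
Need 3.5ⁿ ≥ 19 ÷ (9/28) = 532/9.
3.5³ = 42.875 falls short of 532/9 but 3.5⁴ = 150.0625 reaches it, so n = 4.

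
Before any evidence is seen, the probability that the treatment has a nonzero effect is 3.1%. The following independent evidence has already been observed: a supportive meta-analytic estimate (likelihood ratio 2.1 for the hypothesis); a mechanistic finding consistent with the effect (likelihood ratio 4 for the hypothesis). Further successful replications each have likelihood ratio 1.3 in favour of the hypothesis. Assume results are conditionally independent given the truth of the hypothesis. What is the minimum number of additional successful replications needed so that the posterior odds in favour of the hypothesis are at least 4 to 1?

11

Prior odds = 0.031/0.969 = 31/969.
Combined Bayes factor of the evidence already in hand = 2.1 × 4 = 8.4.
Odds after that evidence = (31/969) × 8.4 = 434/1615.
Target odds = 4.
Need 1.3ⁿ ≥ 4 ÷ (434/1615) = 3230/217.
1.3¹⁰ ≈13.7858 falls short of 3230/217 but 1.3¹¹ ≈17.9216 reaches it, so n = 11.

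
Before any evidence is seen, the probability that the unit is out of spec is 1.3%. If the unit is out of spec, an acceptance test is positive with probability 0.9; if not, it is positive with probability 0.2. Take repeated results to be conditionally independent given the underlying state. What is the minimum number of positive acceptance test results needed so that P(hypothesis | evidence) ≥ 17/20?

Prior odds: 0.013 ÷ 0.987 = 13/987.
Likelihood ratio of a positive = 0.9/0.2 = 4.5.
Target posterior odds = 0.85/0.15 = 17/3.
Require 4.5ⁿ ≥ 17/3 ÷ (13/987) = 5593/13.
4.5⁴ = 410.0625 falls short of 5593/13 but 4.5⁵ = 1845.28125 reaches it, so n = 5.

5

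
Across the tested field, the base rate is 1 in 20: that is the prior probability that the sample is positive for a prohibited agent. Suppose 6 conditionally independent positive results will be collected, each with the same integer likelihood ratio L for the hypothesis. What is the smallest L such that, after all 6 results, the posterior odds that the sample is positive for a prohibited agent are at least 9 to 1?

Prior odds = 0.05/0.95 = 1/19.
Target odds = 9.
Need L⁶ ≥ 9 ÷ (1/19) = 171.
2⁶ = 64 < 171 ≤ 729 = 3⁶, so L = 3.

3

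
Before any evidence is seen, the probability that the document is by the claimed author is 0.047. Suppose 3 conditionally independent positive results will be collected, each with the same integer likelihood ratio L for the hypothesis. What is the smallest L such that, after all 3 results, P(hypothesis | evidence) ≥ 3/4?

Prior odds = 0.047/0.953 = 47/953.
Target odds = 0.75/0.25 = 3.
Need L³ ≥ 3 ÷ (47/953) = 2859/47.
3³ = 27 < 2859/47 ≤ 64 = 4³, so L = 4.

4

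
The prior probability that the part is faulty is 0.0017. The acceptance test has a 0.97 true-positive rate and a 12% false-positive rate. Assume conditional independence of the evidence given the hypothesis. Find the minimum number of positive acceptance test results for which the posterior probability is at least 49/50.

Prior odds: 0.0017 ÷ 0.9983 = 17/9983.
Likelihood ratio of a positive result = 0.97/0.12 = 97/12.
Target odds: 0.98 ÷ 0.02 = 49.
Require (97/12)ⁿ ≥ 49 ÷ (17/9983) = 489167/17.
(97/12)⁴ = 88529281/20736 falls short of 489167/17 but (97/12)⁵ ≈34510.6 reaches it, so n = 5.

5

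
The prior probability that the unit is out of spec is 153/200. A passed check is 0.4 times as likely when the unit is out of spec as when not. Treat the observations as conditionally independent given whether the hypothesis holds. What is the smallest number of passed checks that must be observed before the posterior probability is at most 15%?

Prior odds: 0.765 ÷ 0.235 = 153/47.
Likelihood ratio per passed check = 0.4.
Target odds: 0.15 ÷ 0.85 = 3/17.
Need (153/47) × 0.4ⁿ ≤ 3/17, i.e. 0.4ⁿ ≤ 47/867.
0.4³ = 0.064 is still above 47/867 but 0.4⁴ = 0.0256 is at or below it, so n = 4.

4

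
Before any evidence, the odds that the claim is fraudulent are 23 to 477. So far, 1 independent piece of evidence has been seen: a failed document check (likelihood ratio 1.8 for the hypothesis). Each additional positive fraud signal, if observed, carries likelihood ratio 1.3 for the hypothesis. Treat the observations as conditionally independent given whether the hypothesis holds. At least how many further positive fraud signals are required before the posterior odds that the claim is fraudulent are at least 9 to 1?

Prior odds = 23/477.
Bayes factor of the evidence already in hand = 1.8.
Odds after that evidence = (23/477) × 1.8 = 23/265.
Target odds = 9.
Need 1.3ⁿ ≥ 9 ÷ (23/265) = 2385/23.
1.3¹⁷ ≈86.5042 falls short of 2385/23 but 1.3¹⁸ ≈112.455 reaches it, so n = 18.

18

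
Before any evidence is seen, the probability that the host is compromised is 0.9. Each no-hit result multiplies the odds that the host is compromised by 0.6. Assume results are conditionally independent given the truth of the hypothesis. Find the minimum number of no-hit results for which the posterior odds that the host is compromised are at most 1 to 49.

Prior odds: 0.9 ÷ 0.1 = 9.
Likelihood ratio per no-hit result = 0.6.
Target odds = 1/49.
Require 0.6ⁿ ≤ 1/49 ÷ 9 = 1/441.
0.6¹¹ = 177147/48828125 is still above 1/441 but 0.6¹² = 531441/244140625 is at or below it, so n = 12.

12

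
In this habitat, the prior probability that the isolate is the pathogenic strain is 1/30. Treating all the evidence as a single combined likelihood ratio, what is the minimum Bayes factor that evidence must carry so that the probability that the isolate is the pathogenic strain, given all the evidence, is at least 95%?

551

Prior odds = (1/30)/(29/30) = 1/29.
Target odds = 0.95/0.05 = 19.
Required Bayes factor = 19 ÷ (1/29) = 551.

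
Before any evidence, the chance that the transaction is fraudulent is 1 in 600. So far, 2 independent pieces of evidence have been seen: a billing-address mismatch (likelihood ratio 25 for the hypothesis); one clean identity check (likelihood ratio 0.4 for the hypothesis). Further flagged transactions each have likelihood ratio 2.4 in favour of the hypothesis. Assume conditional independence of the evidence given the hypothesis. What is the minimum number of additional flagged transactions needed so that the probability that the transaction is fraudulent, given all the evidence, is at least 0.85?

Prior odds = (1/600)/(599/600) = 1/599.
Combined Bayes factor of the evidence already in hand = 25 × 0.4 = 10.
Odds after that evidence = (1/599) × 10 = 10/599.
Target odds = 0.85/0.15 = 17/3.
Need 2.4ⁿ ≥ 17/3 ÷ (10/599) = 10183/30.
2.4⁶ = 2985984/15625 falls short of 10183/30 but 2.4⁷ = 35831808/78125 reaches it, so n = 7.

7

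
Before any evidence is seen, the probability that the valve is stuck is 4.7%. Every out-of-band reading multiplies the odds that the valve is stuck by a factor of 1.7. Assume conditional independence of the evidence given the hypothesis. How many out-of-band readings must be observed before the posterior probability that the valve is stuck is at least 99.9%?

Prior odds: 0.047 ÷ 0.953 = 47/953.
Likelihood ratio per out-of-band reading = 1.7.
Target posterior odds = 0.999/0.001 = 999.
Require 1.7ⁿ ≥ 999 ÷ (47/953) = 952047/47.
1.7¹⁸ ≈14063.1 falls short of 952047/47 but 1.7¹⁹ ≈23907.2 reaches it, so n = 19.

19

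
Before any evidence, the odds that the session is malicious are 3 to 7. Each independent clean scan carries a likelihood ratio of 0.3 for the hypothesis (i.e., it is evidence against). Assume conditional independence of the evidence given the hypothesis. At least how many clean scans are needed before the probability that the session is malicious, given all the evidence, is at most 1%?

Prior odds = 3/7.
Likelihood ratio per clean scan = 0.3.
Target odds: 0.01 ÷ 0.99 = 1/99.
Need (3/7) × 0.3ⁿ ≤ 1/99, i.e. 0.3ⁿ ≤ 7/297.
0.3³ = 0.027 is still above 7/297 but 0.3⁴ = 0.0081 is at or below it, so n = 4.

4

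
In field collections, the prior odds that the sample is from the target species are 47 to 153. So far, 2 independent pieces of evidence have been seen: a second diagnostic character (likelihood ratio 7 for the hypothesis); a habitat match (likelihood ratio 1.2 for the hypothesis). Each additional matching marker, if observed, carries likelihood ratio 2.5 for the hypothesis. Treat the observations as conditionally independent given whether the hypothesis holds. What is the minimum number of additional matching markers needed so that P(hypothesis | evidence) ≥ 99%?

4

Prior odds = 47/153.
Combined Bayes factor of the evidence already in hand = 7 × 1.2 = 8.4.
Odds after that evidence = (47/153) × 8.4 = 658/255.
Target odds = 0.99/0.01 = 99.
Need 2.5ⁿ ≥ 99 ÷ (658/255) = 25245/658.
2.5³ = 15.625 falls short of 25245/658 but 2.5⁴ = 39.0625 reaches it, so n = 4.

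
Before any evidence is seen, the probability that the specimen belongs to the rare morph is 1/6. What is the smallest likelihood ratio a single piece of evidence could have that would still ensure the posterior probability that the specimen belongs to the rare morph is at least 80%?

Prior odds = (1/6)/(5/6) = 0.2.
Target odds = 0.8/0.2 = 4.
Required Bayes factor = 4 ÷ 0.2 = 20.

20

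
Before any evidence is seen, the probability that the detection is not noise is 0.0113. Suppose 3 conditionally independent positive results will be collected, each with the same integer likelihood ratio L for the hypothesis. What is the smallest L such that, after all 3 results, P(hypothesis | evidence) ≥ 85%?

Prior odds = 0.0113/0.9887 = 113/9887.
Target odds = 0.85/0.15 = 17/3.
Need L³ ≥ 17/3 ÷ (113/9887) = 168079/339.
7³ = 343 < 168079/339 ≤ 512 = 8³, so L = 8.

8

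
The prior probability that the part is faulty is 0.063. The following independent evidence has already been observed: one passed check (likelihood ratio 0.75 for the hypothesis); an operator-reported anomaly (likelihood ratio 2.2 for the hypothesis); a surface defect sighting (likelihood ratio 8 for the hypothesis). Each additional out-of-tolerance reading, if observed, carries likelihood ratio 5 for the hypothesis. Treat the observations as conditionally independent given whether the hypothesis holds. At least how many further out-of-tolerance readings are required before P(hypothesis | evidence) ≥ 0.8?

1

Prior odds = 0.063/0.937 = 63/937.
Combined Bayes factor of the evidence already in hand = 0.75 × 2.2 × 8 = 13.2.
Odds after that evidence = (63/937) × 13.2 = 4158/4685.
Target odds = 0.8/0.2 = 4.
Need 5ⁿ ≥ 4 ÷ (4158/4685) = 9370/2079.
5¹ = 5, which meets the required 9370/2079; so n = 1.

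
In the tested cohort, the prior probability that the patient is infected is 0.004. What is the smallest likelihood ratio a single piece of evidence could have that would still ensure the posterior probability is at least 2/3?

Prior odds = 0.004/0.996 = 1/249.
Target odds = (2/3)/(1/3) = 2.
Required Bayes factor = 2 ÷ (1/249) = 498.

498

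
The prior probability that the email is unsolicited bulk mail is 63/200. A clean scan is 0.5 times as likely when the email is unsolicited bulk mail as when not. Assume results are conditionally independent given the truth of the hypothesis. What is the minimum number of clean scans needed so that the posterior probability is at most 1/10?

Prior odds = 0.315/0.685 = 63/137.
Likelihood ratio per clean scan = 0.5.
Target posterior odds = 0.1/0.9 = 1/9.
Require 0.5ⁿ ≤ 1/9 ÷ (63/137) = 137/567.
0.5² = 0.25 is still above 137/567 but 0.5³ = 0.125 is at or below it, so n = 3.

3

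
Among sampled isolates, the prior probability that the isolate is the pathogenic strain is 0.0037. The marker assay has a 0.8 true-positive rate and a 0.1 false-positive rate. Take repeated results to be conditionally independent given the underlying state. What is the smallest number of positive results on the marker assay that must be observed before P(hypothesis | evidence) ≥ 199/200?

6

Prior odds = 0.0037/0.9963 = 37/9963.
Likelihood ratio of a positive result = 0.8/0.1 = 8.
Target odds: 0.995 ÷ 0.005 = 199.
Require 8ⁿ ≥ 199 ÷ (37/9963) = 1982637/37.
8⁵ = 32768 falls short of 1982637/37 but 8⁶ = 262144 reaches it, so n = 6.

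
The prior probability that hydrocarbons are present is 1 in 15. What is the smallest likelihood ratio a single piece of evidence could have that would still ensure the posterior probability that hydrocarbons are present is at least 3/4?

42

Prior odds = (1/15)/(14/15) = 1/14.
Target odds = 0.75/0.25 = 3.
Required Bayes factor = 3 ÷ (1/14) = 42.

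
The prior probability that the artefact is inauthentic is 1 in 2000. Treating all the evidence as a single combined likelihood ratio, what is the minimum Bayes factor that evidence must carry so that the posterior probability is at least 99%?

197901

Prior odds = 0.0005/0.9995 = 1/1999.
Target odds = 0.99/0.01 = 99.
Required Bayes factor = 99 ÷ (1/1999) = 197901.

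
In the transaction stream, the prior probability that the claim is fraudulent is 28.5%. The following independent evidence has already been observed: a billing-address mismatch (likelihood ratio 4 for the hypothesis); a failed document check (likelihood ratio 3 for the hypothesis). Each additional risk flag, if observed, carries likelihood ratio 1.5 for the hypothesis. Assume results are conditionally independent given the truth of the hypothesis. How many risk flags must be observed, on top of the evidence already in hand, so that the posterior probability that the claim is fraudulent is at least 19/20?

Prior odds = 0.285/0.715 = 57/143.
Combined Bayes factor of the evidence already in hand = 4 × 3 = 12.
Odds after that evidence = (57/143) × 12 = 684/143.
Target odds = 0.95/0.05 = 19.
Need 1.5ⁿ ≥ 19 ÷ (684/143) = 143/36.
1.5³ = 3.375 falls short of 143/36 but 1.5⁴ = 5.0625 reaches it, so n = 4.

4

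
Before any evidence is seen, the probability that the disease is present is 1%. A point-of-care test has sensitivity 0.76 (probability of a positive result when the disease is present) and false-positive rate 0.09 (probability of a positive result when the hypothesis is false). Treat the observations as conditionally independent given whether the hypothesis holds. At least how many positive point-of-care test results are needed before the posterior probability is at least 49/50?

4

Prior odds: 0.01 ÷ 0.99 = 1/99.
Likelihood ratio of a positive result = 0.76/0.09 = 76/9.
Target posterior odds = 0.98/0.02 = 49.
Need (1/99) × (76/9)ⁿ ≥ 49, i.e. (76/9)ⁿ ≥ 4851.
(76/9)³ = 438976/729 falls short of 4851 but (76/9)⁴ = 33362176/6561 reaches it, so n = 4.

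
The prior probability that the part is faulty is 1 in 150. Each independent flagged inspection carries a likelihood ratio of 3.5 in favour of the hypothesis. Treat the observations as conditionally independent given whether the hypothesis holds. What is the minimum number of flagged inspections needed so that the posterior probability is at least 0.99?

8

Prior odds: (1/150) ÷ (149/150) = 1/149.
Likelihood ratio per flagged inspection = 3.5.
Target posterior odds = 0.99/0.01 = 99.
Need (1/149) × 3.5ⁿ ≥ 99, i.e. 3.5ⁿ ≥ 14751.
3.5⁷ = 823543/128 falls short of 14751 but 3.5⁸ = 5764801/256 reaches it, so n = 8.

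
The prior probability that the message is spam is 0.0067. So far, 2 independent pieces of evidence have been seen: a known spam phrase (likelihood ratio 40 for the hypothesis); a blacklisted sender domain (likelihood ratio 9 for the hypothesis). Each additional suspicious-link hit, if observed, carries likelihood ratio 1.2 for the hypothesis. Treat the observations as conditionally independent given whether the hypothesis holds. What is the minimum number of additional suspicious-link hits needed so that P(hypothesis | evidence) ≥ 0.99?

Prior odds = 0.0067/0.9933 = 67/9933.
Combined Bayes factor of the evidence already in hand = 40 × 9 = 360.
Odds after that evidence = (67/9933) × 360 = 8040/3311.
Target odds = 0.99/0.01 = 99.
Need 1.2ⁿ ≥ 99 ÷ (8040/3311) = 109263/2680.
1.2²⁰ ≈38.3376 falls short of 109263/2680 but 1.2²¹ ≈46.0051 reaches it, so n = 21.

21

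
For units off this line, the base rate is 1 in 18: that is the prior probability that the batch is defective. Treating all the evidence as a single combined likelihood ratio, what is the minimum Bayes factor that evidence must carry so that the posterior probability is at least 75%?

Prior odds = (1/18)/(17/18) = 1/17.
Target odds = 0.75/0.25 = 3.
Required Bayes factor = 3 ÷ (1/17) = 51.

51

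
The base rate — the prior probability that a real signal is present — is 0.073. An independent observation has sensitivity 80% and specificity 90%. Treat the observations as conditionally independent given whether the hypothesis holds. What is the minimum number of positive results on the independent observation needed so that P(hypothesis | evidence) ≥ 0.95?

Prior odds: 0.073 ÷ 0.927 = 73/927.
False-positive rate = 1 − 0.9 = 0.1; likelihood ratio of a positive = 0.8/0.1 = 8.
Target odds: 0.95 ÷ 0.05 = 19.
Require 8ⁿ ≥ 19 ÷ (73/927) = 17613/73.
8² = 64 falls short of 17613/73 but 8³ = 512 reaches it, so n = 3.

3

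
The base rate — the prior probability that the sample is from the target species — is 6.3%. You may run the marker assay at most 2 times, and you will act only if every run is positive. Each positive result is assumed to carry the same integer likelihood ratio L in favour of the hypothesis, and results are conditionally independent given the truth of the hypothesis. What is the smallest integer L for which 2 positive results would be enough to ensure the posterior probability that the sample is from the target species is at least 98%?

Prior odds = 0.063/0.937 = 63/937.
Target odds = 0.98/0.02 = 49.
Need L² ≥ 49 ÷ (63/937) = 6559/9.
26² = 676 < 6559/9 ≤ 729 = 27², so L = 27.

27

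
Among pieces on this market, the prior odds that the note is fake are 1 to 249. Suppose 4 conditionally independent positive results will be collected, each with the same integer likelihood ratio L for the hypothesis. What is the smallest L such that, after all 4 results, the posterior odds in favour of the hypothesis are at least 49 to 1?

11

Prior odds = 1/249.
Target odds = 49.
Need L⁴ ≥ 49 ÷ (1/249) = 12201.
10⁴ = 10000 < 12201 ≤ 14641 = 11⁴, so L = 11.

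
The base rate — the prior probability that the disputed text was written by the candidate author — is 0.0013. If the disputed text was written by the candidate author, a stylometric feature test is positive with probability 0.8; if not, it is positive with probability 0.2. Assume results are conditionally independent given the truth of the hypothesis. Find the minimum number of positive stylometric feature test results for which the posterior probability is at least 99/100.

Prior odds: 0.0013 ÷ 0.9987 = 13/9987.
Likelihood ratio of a positive = 0.8/0.2 = 4.
Target posterior odds = 0.99/0.01 = 99.
Require 4ⁿ ≥ 99 ÷ (13/9987) = 988713/13.
4⁸ = 65536 falls short of 988713/13 but 4⁹ = 262144 reaches it, so n = 9.

9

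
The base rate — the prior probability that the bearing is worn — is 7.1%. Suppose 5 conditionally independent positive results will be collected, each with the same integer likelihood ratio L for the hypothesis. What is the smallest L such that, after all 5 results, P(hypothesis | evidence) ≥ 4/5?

Prior odds = 0.071/0.929 = 71/929.
Target odds = 0.8/0.2 = 4.
Need L⁵ ≥ 4 ÷ (71/929) = 3716/71.
2⁵ = 32 < 3716/71 ≤ 243 = 3⁵, so L = 3.

3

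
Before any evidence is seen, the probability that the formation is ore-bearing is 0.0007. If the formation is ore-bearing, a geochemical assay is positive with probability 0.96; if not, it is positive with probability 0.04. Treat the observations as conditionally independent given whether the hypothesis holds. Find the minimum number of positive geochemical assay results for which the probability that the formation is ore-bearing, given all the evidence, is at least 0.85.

Prior odds = 0.0007/0.9993 = 7/9993.
Likelihood ratio of a positive = 0.96/0.04 = 24.
Target odds: 0.85 ÷ 0.15 = 17/3.
Require 24ⁿ ≥ 17/3 ÷ (7/9993) = 56627/7.
24² = 576 falls short of 56627/7 but 24³ = 13824 reaches it, so n = 3.

3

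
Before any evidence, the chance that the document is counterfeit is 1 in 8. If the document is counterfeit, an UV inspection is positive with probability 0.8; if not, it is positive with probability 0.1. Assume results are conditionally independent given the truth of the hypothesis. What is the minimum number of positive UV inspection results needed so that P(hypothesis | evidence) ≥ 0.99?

4

Prior odds = 0.125/0.875 = 1/7.
Likelihood ratio of a positive = 0.8/0.1 = 8.
Target posterior odds = 0.99/0.01 = 99.
Need (1/7) × 8ⁿ ≥ 99, i.e. 8ⁿ ≥ 693.
8³ = 512 falls short of 693 but 8⁴ = 4096 reaches it, so n = 4.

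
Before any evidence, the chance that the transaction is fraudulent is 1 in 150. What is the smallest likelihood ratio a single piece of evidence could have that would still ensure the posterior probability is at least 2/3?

298

Prior odds = (1/150)/(149/150) = 1/149.
Target odds = (2/3)/(1/3) = 2.
Required Bayes factor = 2 ÷ (1/149) = 298.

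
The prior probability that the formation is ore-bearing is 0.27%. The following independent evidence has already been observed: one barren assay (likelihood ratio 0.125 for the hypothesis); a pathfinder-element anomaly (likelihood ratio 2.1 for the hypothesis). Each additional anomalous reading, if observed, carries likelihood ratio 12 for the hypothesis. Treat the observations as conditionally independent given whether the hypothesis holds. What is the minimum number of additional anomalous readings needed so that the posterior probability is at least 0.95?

Prior odds = 0.0027/0.9973 = 27/9973.
Combined Bayes factor of the evidence already in hand = 0.125 × 2.1 = 0.2625.
Odds after that evidence = (27/9973) × 0.2625 = 567/797840.
Target odds = 0.95/0.05 = 19.
Need 12ⁿ ≥ 19 ÷ (567/797840) = 15158960/567.
12⁴ = 20736 falls short of 15158960/567 but 12⁵ = 248832 reaches it, so n = 5.

5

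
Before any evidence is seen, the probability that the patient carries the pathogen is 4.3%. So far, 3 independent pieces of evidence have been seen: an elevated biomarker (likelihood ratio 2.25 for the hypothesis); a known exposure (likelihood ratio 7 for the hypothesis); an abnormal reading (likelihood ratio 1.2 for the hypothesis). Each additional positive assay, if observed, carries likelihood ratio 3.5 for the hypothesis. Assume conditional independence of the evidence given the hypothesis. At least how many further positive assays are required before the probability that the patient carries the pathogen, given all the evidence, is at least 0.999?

Prior odds = 0.043/0.957 = 43/957.
Combined Bayes factor of the evidence already in hand = 2.25 × 7 × 1.2 = 18.9.
Odds after that evidence = (43/957) × 18.9 = 2709/3190.
Target odds = 0.999/0.001 = 999.
Need 3.5ⁿ ≥ 999 ÷ (2709/3190) = 354090/301.
3.5⁵ = 525.21875 falls short of 354090/301 but 3.5⁶ = 1838.265625 reaches it, so n = 6.

6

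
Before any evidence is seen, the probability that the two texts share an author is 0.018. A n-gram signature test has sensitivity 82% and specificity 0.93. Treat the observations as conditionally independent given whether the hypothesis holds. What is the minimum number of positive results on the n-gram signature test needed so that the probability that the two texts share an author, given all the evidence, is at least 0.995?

Prior odds = 0.018/0.982 = 9/491.
False-positive rate = 1 − 0.93 = 0.07; likelihood ratio of a positive = 0.82/0.07 = 82/7.
Target posterior odds = 0.995/0.005 = 199.
Need (9/491) × (82/7)ⁿ ≥ 199, i.e. (82/7)ⁿ ≥ 97709/9.
(82/7)³ = 551368/343 falls short of 97709/9 but (82/7)⁴ = 45212176/2401 reaches it, so n = 4.

4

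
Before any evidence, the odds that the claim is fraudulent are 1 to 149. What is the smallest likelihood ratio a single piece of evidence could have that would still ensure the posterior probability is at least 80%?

596

Prior odds = 1/149.
Target odds = 0.8/0.2 = 4.
Required Bayes factor = 4 ÷ (1/149) = 596.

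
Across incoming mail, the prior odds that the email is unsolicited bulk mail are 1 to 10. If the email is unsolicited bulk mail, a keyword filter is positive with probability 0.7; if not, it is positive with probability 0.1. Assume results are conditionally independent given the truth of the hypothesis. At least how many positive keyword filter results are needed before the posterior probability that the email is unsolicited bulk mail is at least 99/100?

4

Prior odds = 0.1.
Likelihood ratio of a positive = 0.7/0.1 = 7.
Target posterior odds = 0.99/0.01 = 99.
Need 0.1 × 7ⁿ ≥ 99, i.e. 7ⁿ ≥ 990.
7³ = 343 falls short of 990 but 7⁴ = 2401 reaches it, so n = 4.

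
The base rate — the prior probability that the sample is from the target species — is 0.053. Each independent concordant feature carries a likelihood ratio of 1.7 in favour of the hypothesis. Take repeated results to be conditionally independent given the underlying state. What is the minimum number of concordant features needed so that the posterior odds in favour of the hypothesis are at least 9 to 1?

10

Prior odds: 0.053 ÷ 0.947 = 53/947.
Likelihood ratio per concordant feature = 1.7.
Target odds = 9.
Require 1.7ⁿ ≥ 9 ÷ (53/947) = 8523/53.
1.7⁹ ≈118.588 falls short of 8523/53 but 1.7¹⁰ ≈201.599 reaches it, so n = 10.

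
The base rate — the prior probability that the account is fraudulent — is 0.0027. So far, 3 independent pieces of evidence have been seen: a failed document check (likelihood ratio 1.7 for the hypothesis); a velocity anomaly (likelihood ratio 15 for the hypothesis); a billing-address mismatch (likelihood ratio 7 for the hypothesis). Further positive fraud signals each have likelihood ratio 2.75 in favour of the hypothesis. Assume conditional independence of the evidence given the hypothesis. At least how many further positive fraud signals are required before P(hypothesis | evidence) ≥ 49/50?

5

Prior odds = 0.0027/0.9973 = 27/9973.
Combined Bayes factor of the evidence already in hand = 1.7 × 15 × 7 = 178.5.
Odds after that evidence = (27/9973) × 178.5 = 9639/19946.
Target odds = 0.98/0.02 = 49.
Need 2.75ⁿ ≥ 49 ÷ (9639/19946) = 139622/1377.
2.75⁴ = 57.19140625 falls short of 139622/1377 but 2.75⁵ = 161051/1024 reaches it, so n = 5.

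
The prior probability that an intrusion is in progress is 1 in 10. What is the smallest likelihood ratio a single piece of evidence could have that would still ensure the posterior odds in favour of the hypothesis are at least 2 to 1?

18

Prior odds = 0.1/0.9 = 1/9.
Target odds = 2.
Required Bayes factor = 2 ÷ (1/9) = 18.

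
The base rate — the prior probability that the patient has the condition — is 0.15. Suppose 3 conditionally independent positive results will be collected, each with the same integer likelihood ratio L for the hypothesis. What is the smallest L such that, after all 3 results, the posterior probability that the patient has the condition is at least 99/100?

9

Prior odds = 0.15/0.85 = 3/17.
Target odds = 0.99/0.01 = 99.
Need L³ ≥ 99 ÷ (3/17) = 561.
8³ = 512 < 561 ≤ 729 = 9³, so L = 9.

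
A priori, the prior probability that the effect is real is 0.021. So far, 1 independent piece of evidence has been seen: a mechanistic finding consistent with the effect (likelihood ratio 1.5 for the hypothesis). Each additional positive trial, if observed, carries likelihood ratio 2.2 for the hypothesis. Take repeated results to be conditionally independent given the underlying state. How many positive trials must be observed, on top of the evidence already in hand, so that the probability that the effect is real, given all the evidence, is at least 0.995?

12

Prior odds = 0.021/0.979 = 21/979.
Bayes factor of the evidence already in hand = 1.5.
Odds after that evidence = (21/979) × 1.5 = 63/1958.
Target odds = 0.995/0.005 = 199.
Need 2.2ⁿ ≥ 199 ÷ (63/1958) = 389642/63.
2.2¹¹ ≈5843.18 falls short of 389642/63 but 2.2¹² ≈12855 reaches it, so n = 12.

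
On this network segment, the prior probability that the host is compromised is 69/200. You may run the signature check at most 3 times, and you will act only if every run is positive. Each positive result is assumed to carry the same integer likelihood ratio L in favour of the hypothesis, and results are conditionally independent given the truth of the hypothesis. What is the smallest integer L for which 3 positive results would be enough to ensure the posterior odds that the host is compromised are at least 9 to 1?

3

Prior odds = 0.345/0.655 = 69/131.
Target odds = 9.
Need L³ ≥ 9 ÷ (69/131) = 393/23.
2³ = 8 < 393/23 ≤ 27 = 3³, so L = 3.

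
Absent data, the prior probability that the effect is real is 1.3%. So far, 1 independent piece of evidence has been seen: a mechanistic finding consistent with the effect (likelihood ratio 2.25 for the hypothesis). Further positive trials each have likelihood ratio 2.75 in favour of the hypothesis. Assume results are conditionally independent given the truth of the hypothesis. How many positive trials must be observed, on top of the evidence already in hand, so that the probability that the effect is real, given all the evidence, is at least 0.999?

11

Prior odds = 0.013/0.987 = 13/987.
Bayes factor of the evidence already in hand = 2.25.
Odds after that evidence = (13/987) × 2.25 = 39/1316.
Target odds = 0.999/0.001 = 999.
Need 2.75ⁿ ≥ 999 ÷ (39/1316) = 438228/13.
2.75¹⁰ ≈24735.9 falls short of 438228/13 but 2.75¹¹ ≈68023.6 reaches it, so n = 11.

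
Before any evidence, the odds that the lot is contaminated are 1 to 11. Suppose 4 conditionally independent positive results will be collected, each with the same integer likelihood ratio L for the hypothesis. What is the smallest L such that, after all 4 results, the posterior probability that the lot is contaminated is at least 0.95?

Prior odds = 1/11.
Target odds = 0.95/0.05 = 19.
Need L⁴ ≥ 19 ÷ (1/11) = 209.
3⁴ = 81 < 209 ≤ 256 = 4⁴, so L = 4.

4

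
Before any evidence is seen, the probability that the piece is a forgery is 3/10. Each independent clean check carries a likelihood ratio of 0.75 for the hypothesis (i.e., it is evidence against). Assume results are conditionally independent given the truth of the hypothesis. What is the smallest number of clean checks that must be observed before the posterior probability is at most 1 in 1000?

22

Prior odds: 0.3 ÷ 0.7 = 3/7.
Likelihood ratio per clean check = 0.75.
Target odds: 0.001 ÷ 0.999 = 1/999.
Require 0.75ⁿ ≤ 1/999 ÷ (3/7) = 7/2997.
0.75²¹ ≈0.00237841 is still above 7/2997 but 0.75²² ≈0.00178381 is at or below it, so n = 22.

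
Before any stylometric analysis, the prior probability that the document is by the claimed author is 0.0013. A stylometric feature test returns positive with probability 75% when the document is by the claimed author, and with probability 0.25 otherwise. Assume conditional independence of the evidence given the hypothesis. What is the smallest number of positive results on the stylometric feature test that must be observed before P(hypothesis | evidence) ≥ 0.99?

11

Prior odds: 0.0013 ÷ 0.9987 = 13/9987.
Likelihood ratio of a positive result = 0.75/0.25 = 3.
Target odds: 0.99 ÷ 0.01 = 99.
Need (13/9987) × 3ⁿ ≥ 99, i.e. 3ⁿ ≥ 988713/13.
3¹⁰ = 59049 falls short of 988713/13 but 3¹¹ = 177147 reaches it, so n = 11.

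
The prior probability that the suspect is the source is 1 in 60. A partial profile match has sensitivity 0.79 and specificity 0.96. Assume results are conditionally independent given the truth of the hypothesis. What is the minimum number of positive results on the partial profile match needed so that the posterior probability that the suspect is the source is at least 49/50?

3

Prior odds = (1/60)/(59/60) = 1/59.
False-positive rate = 1 − 0.96 = 0.04; likelihood ratio of a positive = 0.79/0.04 = 19.75.
Target odds: 0.98 ÷ 0.02 = 49.
Need (1/59) × 19.75ⁿ ≥ 49, i.e. 19.75ⁿ ≥ 2891.
19.75² = 390.0625 falls short of 2891 but 19.75³ = 7703.734375 reaches it, so n = 3.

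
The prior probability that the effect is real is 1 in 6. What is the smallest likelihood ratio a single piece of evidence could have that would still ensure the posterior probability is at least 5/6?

Prior odds = (1/6)/(5/6) = 0.2.
Target odds = (5/6)/(1/6) = 5.
Required Bayes factor = 5 ÷ 0.2 = 25.

25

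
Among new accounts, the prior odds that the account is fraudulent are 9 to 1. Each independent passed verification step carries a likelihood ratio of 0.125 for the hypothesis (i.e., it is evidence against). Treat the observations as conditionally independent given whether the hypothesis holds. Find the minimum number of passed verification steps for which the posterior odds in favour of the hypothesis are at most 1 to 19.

Prior odds = 9.
Likelihood ratio per passed verification step = 0.125.
Target odds = 1/19.
Need 9 × 0.125ⁿ ≤ 1/19, i.e. 0.125ⁿ ≤ 1/171.
0.125² = 0.015625 is still above 1/171 but 0.125³ = 0.001953125 is at or below it, so n = 3.

3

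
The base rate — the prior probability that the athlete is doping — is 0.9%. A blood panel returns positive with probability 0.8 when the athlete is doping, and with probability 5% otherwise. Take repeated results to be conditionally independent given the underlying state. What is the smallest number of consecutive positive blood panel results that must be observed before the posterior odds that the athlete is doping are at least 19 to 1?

3

Prior odds: 0.009 ÷ 0.991 = 9/991.
Likelihood ratio of a positive result = 0.8/0.05 = 16.
Target odds = 19.
Need (9/991) × 16ⁿ ≥ 19, i.e. 16ⁿ ≥ 18829/9.
16² = 256 falls short of 18829/9 but 16³ = 4096 reaches it, so n = 3.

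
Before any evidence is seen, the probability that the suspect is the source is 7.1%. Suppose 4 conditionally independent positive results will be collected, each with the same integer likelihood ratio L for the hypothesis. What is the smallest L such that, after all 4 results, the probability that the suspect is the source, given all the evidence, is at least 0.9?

Prior odds = 0.071/0.929 = 71/929.
Target odds = 0.9/0.1 = 9.
Need L⁴ ≥ 9 ÷ (71/929) = 8361/71.
3⁴ = 81 < 8361/71 ≤ 256 = 4⁴, so L = 4.

4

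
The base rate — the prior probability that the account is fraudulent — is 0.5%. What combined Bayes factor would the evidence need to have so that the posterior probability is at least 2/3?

Prior odds = 0.005/0.995 = 1/199.
Target odds = (2/3)/(1/3) = 2.
Required Bayes factor = 2 ÷ (1/199) = 398.

398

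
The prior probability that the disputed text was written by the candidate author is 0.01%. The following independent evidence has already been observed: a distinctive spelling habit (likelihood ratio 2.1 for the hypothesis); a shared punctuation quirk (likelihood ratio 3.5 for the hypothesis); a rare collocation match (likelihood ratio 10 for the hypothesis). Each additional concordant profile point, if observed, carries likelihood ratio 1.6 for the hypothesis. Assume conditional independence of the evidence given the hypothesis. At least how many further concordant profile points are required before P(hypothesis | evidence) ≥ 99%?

Prior odds = 0.0001/0.9999 = 1/9999.
Combined Bayes factor of the evidence already in hand = 2.1 × 3.5 × 10 = 73.5.
Odds after that evidence = (1/9999) × 73.5 = 49/6666.
Target odds = 0.99/0.01 = 99.
Need 1.6ⁿ ≥ 99 ÷ (49/6666) = 659934/49.
1.6²⁰ ≈12089.3 falls short of 659934/49 but 1.6²¹ ≈19342.8 reaches it, so n = 21.

21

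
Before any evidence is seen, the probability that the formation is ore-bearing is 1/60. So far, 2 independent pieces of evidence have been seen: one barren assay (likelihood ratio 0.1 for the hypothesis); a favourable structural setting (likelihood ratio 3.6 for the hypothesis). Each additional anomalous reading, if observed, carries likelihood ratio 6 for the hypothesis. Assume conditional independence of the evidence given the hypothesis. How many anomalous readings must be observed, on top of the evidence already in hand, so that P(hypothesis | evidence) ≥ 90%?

5

Prior odds = (1/60)/(59/60) = 1/59.
Combined Bayes factor of the evidence already in hand = 0.1 × 3.6 = 0.36.
Odds after that evidence = (1/59) × 0.36 = 9/1475.
Target odds = 0.9/0.1 = 9.
Need 6ⁿ ≥ 9 ÷ (9/1475) = 1475.
6⁴ = 1296 falls short of 1475 but 6⁵ = 7776 reaches it, so n = 5.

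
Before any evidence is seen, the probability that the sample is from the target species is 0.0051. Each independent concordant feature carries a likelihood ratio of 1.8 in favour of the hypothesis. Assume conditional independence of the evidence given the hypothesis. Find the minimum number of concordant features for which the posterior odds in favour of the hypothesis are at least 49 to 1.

16

Prior odds: 0.0051 ÷ 0.9949 = 51/9949.
Likelihood ratio per concordant feature = 1.8.
Target odds = 49.
Require 1.8ⁿ ≥ 49 ÷ (51/9949) = 487501/51.
1.8¹⁵ ≈6746.64 falls short of 487501/51 but 1.8¹⁶ ≈12144 reaches it, so n = 16.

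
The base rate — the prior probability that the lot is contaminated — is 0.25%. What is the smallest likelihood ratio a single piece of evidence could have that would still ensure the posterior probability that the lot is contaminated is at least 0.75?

Prior odds = 0.0025/0.9975 = 1/399.
Target odds = 0.75/0.25 = 3.
Required Bayes factor = 3 ÷ (1/399) = 1197.

1197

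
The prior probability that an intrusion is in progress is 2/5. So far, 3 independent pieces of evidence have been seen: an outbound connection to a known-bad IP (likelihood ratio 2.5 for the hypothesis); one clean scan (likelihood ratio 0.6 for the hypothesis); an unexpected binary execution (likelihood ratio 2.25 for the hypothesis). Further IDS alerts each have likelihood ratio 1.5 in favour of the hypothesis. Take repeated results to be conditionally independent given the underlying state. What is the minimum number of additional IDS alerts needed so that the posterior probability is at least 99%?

Prior odds = 0.4/0.6 = 2/3.
Combined Bayes factor of the evidence already in hand = 2.5 × 0.6 × 2.25 = 3.375.
Odds after that evidence = (2/3) × 3.375 = 2.25.
Target odds = 0.99/0.01 = 99.
Need 1.5ⁿ ≥ 99 ÷ 2.25 = 44.
1.5⁹ = 19683/512 falls short of 44 but 1.5¹⁰ = 59049/1024 reaches it, so n = 10.

10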